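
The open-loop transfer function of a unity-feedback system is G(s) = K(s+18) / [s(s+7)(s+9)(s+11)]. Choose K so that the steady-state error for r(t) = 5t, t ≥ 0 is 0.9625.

200

System type = 1 (one pole at s=0).
K_v = lim_{s→0} s·G(s) = K·18 / (7·9·11) = (2/77)·K.
e_ss = 5/K_v = 0.9625 ⇒ K_v = 400/77 ⇒ K = (400/77)/(2/77) = 200.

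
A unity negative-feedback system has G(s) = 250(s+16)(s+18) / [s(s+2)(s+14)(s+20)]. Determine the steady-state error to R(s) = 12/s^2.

G(s) has one factor of s in the denominator, so the system is type 1.
K_v = lim_{s→0} s·G(s) = 250·16·18 / (2·14·20) = 900/7.
e_ss = 12/K_v = 12/(900/7) = 7/75.

7/75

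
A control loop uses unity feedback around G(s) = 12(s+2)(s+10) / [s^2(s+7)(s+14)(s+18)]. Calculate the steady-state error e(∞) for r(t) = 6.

G(s) has two factors of s in the denominator, so the system is type 2.
K_p = ∞ for a type-2 system; e_ss to a step is zero.

0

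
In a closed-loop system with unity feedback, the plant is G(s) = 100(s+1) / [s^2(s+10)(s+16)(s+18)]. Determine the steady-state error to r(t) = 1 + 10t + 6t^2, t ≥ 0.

Two free integrators in G(s): this is a type 2 system. Treating each term separately:
  • 1: tracked with zero error.
  • 10t: tracked with zero error.
  • 6t^2: e_ss = 12/K_a with K_a=5/144 → 345.6.
Total e_ss = 345.6.

345.6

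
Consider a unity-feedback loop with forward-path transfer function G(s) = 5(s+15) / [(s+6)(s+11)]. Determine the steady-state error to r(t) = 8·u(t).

176/47

G(s) has no factors of s in the denominator, so the system is type 0.
K_p = lim_{s→0} G(s) = 5·15 / (6·11) = 25/22.
e_ss = 8/(1 + K_p) = 8/(47/22) = 176/47.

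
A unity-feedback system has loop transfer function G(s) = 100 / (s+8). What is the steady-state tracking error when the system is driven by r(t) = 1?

2/27

G(s) has no factors of s in the denominator, so the system is type 0.
K_p = lim_{s→0} G(s) = 100 / (8) = 12.5.
e_ss = 1/(1 + K_p) = 1/13.5 = 2/27.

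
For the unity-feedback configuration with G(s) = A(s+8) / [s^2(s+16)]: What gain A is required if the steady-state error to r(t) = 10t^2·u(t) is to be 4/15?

G(s) has two factors of s in the denominator, so the system is type 2.
K_a = lim_{s→0} s^2·G(s) = A·8 / (16) = 0.5·A.
e_ss = 20/K_a = 4/15 ⇒ K_a = 75 ⇒ A = 75/0.5 = 150.

150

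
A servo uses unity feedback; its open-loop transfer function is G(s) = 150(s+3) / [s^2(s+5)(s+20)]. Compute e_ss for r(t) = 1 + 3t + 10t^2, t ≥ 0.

40/9

The open loop has two poles at the origin → type 2 system. Taking each input component in turn:
  • 1: tracked with zero error.
  • 3t: tracked with zero error.
  • 10t^2: e_ss = 20/K_a with K_a=4.5 → 40/9.
Total e_ss = 40/9.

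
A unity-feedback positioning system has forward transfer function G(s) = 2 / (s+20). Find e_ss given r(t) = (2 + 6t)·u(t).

No free integrators in G(s): this is a type 0 system. Taking each input component in turn:
  • 2: e_ss = 2/(1+K_p) with K_p=0.1 → 20/11.
  • 6t: a type-0 system cannot track it, e_ss → ∞.
The unbounded component dominates.

infinity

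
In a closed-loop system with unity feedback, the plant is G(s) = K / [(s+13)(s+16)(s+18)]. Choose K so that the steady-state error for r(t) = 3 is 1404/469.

The open loop has no poles at the origin → type 0 system.
K_p = lim_{s→0} G(s) = K / (13·16·18) = (1/3744)·K.
e_ss = 3/(1 + K_p) = 1404/469 ⇒ 1 + (1/3744)·K = 469/468 ⇒ K = 8.

8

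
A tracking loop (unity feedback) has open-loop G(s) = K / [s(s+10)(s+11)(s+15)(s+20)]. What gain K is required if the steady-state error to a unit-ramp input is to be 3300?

10

G(s) has one factor of s in the denominator, so the system is type 1.
K_v = lim_{s→0} s·G(s) = K / (10·11·15·20) = (1/33000)·K.
e_ss = 1/K_v = 3300 ⇒ K_v = 1/3300 ⇒ K = (1/3300)/(1/33000) = 10.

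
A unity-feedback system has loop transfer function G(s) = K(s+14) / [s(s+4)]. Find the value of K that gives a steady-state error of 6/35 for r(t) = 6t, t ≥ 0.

10

G(s) has one factor of s in the denominator, so the system is type 1.
K_v = lim_{s→0} s·G(s) = K·14 / (4) = 3.5·K.
e_ss = 6/K_v = 6/35 ⇒ K_v = 35 ⇒ K = 35/3.5 = 10.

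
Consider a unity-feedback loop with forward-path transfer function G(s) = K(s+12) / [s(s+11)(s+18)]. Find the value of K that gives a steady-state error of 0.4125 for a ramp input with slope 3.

System type = 1 (one pole at s=0).
K_v = lim_{s→0} s·G(s) = K·12 / (11·18) = (2/33)·K.
e_ss = 3/K_v = 0.4125 ⇒ K_v = 80/11 ⇒ K = (80/11)/(2/33) = 120.

120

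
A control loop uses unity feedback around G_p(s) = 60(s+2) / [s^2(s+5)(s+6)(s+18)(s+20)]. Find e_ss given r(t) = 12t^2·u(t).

2160

Two free integrators in G_p(s): this is a type 2 system.
K_a = lim_{s→0} s^2·G_p(s) = 60·2 / (5·6·18·20) = 1/90.
r(t) = 12t^2 gives R(s) = 24/s^3.
e_ss = 24/K_a = 24/(1/90) = 2160.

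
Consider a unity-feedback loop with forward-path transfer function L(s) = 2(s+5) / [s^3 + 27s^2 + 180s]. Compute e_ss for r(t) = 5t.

Lowest-order denominator term is 180s, so the open loop has 1 pole at the origin → type 1 system.
K_v = lim_{s→0} s·L(s) = 2·5 / 180 = 1/18.
e_ss = 5/K_v = 5/(1/18) = 90.

90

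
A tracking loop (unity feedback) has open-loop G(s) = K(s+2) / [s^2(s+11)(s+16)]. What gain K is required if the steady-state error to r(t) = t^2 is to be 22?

G(s) has two factors of s in the denominator, so the system is type 2.
K_a = lim_{s→0} s^2·G(s) = K·2 / (11·16) = (1/88)·K.
e_ss = 2/K_a = 22 ⇒ K_a = 1/11 ⇒ K = (1/11)/(1/88) = 8.

8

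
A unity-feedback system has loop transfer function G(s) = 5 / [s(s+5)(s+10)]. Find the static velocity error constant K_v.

One free integrator in G(s): this is a type 1 system.
K_v = lim_{s→0} s·G(s) = 5 / (5·10) = 0.1.

0.1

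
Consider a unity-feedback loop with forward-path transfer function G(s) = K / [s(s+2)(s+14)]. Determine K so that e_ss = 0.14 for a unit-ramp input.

System type = 1 (one pole at s=0).
K_v = lim_{s→0} s·G(s) = K / (2·14) = (1/28)·K.
e_ss = 1/K_v = 0.14 ⇒ K_v = 50/7 ⇒ K = (50/7)/(1/28) = 200.

200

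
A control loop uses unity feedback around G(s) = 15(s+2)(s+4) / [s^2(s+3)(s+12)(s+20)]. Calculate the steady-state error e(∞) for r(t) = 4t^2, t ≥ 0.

48

The open loop has two poles at the origin → type 2 system.
K_a = lim_{s→0} s^2·G(s) = 15·2·4 / (3·12·20) = 1/6.
r(t) = 4t^2 gives R(s) = 8/s^3.
e_ss = 8/K_a = 8/(1/6) = 48.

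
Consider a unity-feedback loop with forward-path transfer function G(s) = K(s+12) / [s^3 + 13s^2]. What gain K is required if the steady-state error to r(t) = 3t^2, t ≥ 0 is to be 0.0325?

200

The denominator has no term below 13s^2 — 2 poles at s=0, type 2.
K_a = lim_{s→0} s^2·G(s) = K·12 / 13 = (12/13)·K.
e_ss = 6/K_a = 0.0325 ⇒ K_a = 2400/13 ⇒ K = (2400/13)/(12/13) = 200.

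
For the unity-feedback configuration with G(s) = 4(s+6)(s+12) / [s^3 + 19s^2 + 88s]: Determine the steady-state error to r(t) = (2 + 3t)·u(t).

The denominator has no term below 88s — 1 pole at s=0, type 1. Treating each term separately:
  • 2: tracked with zero error.
  • 3t: e_ss = 3/K_v with K_v=36/11 → 11/12.
Total e_ss = 11/12.

11/12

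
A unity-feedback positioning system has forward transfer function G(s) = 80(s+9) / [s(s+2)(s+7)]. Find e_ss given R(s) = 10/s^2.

7/36

One free integrator in G(s): this is a type 1 system.
K_v = lim_{s→0} s·G(s) = 80·9 / (2·7) = 360/7.
e_ss = 10/K_v = 10/(360/7) = 7/36.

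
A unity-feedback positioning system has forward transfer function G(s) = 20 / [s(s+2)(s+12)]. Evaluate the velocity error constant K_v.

The open loop has one pole at the origin → type 1 system.
K_v = lim_{s→0} s·G(s) = 20 / (2·12) = 5/6.

5/6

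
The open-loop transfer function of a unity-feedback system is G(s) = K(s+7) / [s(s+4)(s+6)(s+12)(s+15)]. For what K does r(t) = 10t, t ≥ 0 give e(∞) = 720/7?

60

The open loop has one pole at the origin → type 1 system.
K_v = lim_{s→0} s·G(s) = K·7 / (4·6·12·15) = (7/4320)·K.
e_ss = 10/K_v = 720/7 ⇒ K_v = 7/72 ⇒ K = (7/72)/(7/4320) = 60.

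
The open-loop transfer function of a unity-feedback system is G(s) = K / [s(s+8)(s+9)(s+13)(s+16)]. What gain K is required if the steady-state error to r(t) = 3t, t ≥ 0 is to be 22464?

2

One free integrator in G(s): this is a type 1 system.
K_v = lim_{s→0} s·G(s) = K / (8·9·13·16) = (1/14976)·K.
e_ss = 3/K_v = 22464 ⇒ K_v = 1/7488 ⇒ K = (1/7488)/(1/14976) = 2.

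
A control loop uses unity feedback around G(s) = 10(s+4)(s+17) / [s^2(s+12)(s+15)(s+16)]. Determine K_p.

K_p = lim_{s→0} G(s); with 2 poles at the origin the limit diverges, so K_p = ∞.

infinity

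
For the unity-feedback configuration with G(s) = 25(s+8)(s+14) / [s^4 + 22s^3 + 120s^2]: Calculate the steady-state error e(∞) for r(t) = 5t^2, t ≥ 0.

Lowest-order denominator term is 120s^2, so the open loop has 2 poles at the origin → type 2 system.
K_a = lim_{s→0} s^2·G(s) = 25·8·14 / 120 = 70/3.
r(t) = 5t^2 gives R(s) = 10/s^3.
e_ss = 10/K_a = 10/(70/3) = 3/7.

3/7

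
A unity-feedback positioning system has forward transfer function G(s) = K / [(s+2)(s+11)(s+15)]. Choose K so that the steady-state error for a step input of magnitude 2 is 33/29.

System type = 0 (no poles at s=0).
K_p = lim_{s→0} G(s) = K / (2·11·15) = (1/330)·K.
e_ss = 2/(1 + K_p) = 33/29 ⇒ 1 + (1/330)·K = 58/33 ⇒ K = 250.

250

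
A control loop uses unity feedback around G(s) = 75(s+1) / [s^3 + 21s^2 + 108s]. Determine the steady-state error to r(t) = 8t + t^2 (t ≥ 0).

infinity

Factoring s from the denominator leaves a polynomial with constant term 108, so the system is type 1. Taking each input component in turn:
  • 8t: e_ss = 8/K_v with K_v=25/36 → 11.52.
  • t^2: a type-1 system cannot track it, e_ss → ∞.
The unbounded component dominates.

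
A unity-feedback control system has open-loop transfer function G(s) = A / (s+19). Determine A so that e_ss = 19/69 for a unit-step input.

50

G(s) has no factors of s in the denominator, so the system is type 0.
K_p = lim_{s→0} G(s) = A / (19) = (1/19)·A.
e_ss = 1/(1 + K_p) = 19/69 ⇒ 1 + (1/19)·A = 69/19 ⇒ A = 50.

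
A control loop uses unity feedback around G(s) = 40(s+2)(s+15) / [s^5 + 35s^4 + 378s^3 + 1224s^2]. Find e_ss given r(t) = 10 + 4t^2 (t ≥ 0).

Lowest-order denominator term is 1224s^2, so the open loop has 2 poles at the origin → type 2 system. Treating each term separately:
  • 10: tracked with zero error.
  • 4t^2: e_ss = 8/K_a with K_a=50/51 → 8.16.
Total e_ss = 8.16.

8.16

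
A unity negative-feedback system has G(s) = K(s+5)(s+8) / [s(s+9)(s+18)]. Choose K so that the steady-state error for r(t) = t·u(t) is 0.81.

System type = 1 (one pole at s=0).
K_v = lim_{s→0} s·G(s) = K·5·8 / (9·18) = (20/81)·K.
e_ss = 1/K_v = 0.81 ⇒ K_v = 100/81 ⇒ K = (100/81)/(20/81) = 5.

5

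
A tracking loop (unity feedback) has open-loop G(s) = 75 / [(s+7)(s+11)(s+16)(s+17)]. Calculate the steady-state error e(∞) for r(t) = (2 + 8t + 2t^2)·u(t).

infinity

No free integrators in G(s): this is a type 0 system. Treating each term separately:
  • 2: e_ss = 2/(1+K_p) with K_p=75/20944 → 41888/21019.
  • 8t: a type-0 system cannot track it, e_ss → ∞.
  • 2t^2: a type-0 system cannot track it, e_ss → ∞.
The unbounded component dominates.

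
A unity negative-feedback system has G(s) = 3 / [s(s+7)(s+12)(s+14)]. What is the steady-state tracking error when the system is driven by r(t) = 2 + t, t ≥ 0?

392

System type = 1 (one pole at s=0). Treating each term separately:
  • 2: tracked with zero error.
  • t: e_ss = 1/K_v with K_v=1/392 → 392.
Total e_ss = 392.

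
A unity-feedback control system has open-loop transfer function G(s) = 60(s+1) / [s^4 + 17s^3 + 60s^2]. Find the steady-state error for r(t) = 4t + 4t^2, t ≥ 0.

Factoring s^2 from the denominator leaves a polynomial with constant term 60, so the system is type 2. Taking each input component in turn:
  • 4t: tracked with zero error.
  • 4t^2: e_ss = 8/K_a with K_a=1 → 8.
Total e_ss = 8.

8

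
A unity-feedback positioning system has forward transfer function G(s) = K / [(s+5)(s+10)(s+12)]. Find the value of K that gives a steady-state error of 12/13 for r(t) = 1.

50

G(s) has no factors of s in the denominator, so the system is type 0.
K_p = lim_{s→0} G(s) = K / (5·10·12) = (1/600)·K.
e_ss = 1/(1 + K_p) = 12/13 ⇒ 1 + (1/600)·K = 13/12 ⇒ K = 50.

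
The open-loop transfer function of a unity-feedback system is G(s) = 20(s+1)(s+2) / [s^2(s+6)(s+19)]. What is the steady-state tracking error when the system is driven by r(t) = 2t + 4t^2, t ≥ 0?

22.8

The open loop has two poles at the origin → type 2 system. Taking each input component in turn:
  • 2t: tracked with zero error.
  • 4t^2: e_ss = 8/K_a with K_a=20/57 → 22.8.
Total e_ss = 22.8.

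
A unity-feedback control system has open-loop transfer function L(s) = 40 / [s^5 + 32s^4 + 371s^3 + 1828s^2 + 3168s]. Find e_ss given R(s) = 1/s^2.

79.2

The denominator has no term below 3168s — 1 pole at s=0, type 1.
K_v = lim_{s→0} s·L(s) = 40 / 3168 = 5/396.
e_ss = 1/K_v = 1/(5/396) = 79.2.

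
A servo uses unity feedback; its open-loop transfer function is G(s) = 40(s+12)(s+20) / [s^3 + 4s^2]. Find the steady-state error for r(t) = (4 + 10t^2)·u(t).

Lowest-order denominator term is 4s^2, so the open loop has 2 poles at the origin → type 2 system. Taking each input component in turn:
  • 4: tracked with zero error.
  • 10t^2: e_ss = 20/K_a with K_a=2400 → 1/120.
Total e_ss = 1/120.

1/120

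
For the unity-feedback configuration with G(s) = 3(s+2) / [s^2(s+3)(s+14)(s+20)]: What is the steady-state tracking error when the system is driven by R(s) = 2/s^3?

280

The open loop has two poles at the origin → type 2 system.
K_a = lim_{s→0} s^2·G(s) = 3·2 / (3·14·20) = 1/140.
r(t) = t^2 gives R(s) = 2/s^3.
e_ss = 2/K_a = 2/(1/140) = 280.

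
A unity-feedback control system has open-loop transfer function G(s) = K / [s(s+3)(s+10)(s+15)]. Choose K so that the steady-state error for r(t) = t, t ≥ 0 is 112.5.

4

The open loop has one pole at the origin → type 1 system.
K_v = lim_{s→0} s·G(s) = K / (3·10·15) = (1/450)·K.
e_ss = 1/K_v = 112.5 ⇒ K_v = 2/225 ⇒ K = (2/225)/(1/450) = 4.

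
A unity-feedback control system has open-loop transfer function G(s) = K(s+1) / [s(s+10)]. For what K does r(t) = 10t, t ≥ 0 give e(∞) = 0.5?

200

System type = 1 (one pole at s=0).
K_v = lim_{s→0} s·G(s) = K·1 / (10) = 0.1·K.
e_ss = 10/K_v = 0.5 ⇒ K_v = 20 ⇒ K = 20/0.1 = 200.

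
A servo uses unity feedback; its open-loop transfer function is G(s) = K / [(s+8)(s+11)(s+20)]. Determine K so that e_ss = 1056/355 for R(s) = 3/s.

System type = 0 (no poles at s=0).
K_p = lim_{s→0} G(s) = K / (8·11·20) = (1/1760)·K.
e_ss = 3/(1 + K_p) = 1056/355 ⇒ 1 + (1/1760)·K = 355/352 ⇒ K = 15.

15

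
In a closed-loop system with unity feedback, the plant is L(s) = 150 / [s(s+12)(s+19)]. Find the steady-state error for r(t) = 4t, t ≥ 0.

One free integrator in L(s): this is a type 1 system.
K_v = lim_{s→0} s·L(s) = 150 / (12·19) = 25/38.
e_ss = 4/K_v = 4/(25/38) = 6.08.

6.08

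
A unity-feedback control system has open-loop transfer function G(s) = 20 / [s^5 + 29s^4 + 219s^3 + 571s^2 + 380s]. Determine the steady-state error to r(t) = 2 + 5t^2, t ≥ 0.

infinity

Lowest-order denominator term is 380s, so the open loop has 1 pole at the origin → type 1 system. Taking each input component in turn:
  • 2: tracked with zero error.
  • 5t^2: a type-1 system cannot track it, e_ss → ∞.
The unbounded component dominates.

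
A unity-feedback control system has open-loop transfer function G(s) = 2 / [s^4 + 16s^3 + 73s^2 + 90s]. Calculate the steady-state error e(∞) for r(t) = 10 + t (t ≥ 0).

Factoring s from the denominator leaves a polynomial with constant term 90, so the system is type 1. By superposition:
  • 10: tracked with zero error.
  • t: e_ss = 1/K_v with K_v=1/45 → 45.
Total e_ss = 45.

45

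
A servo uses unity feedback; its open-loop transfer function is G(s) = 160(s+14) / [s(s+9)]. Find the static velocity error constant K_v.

2240/9

System type = 1 (one pole at s=0).
K_v = lim_{s→0} s·G(s) = 160·14 / (9) = 2240/9.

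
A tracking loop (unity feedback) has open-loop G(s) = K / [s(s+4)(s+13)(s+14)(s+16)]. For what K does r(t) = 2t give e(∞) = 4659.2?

G(s) has one factor of s in the denominator, so the system is type 1.
K_v = lim_{s→0} s·G(s) = K / (4·13·14·16) = (1/11648)·K.
e_ss = 2/K_v = 4659.2 ⇒ K_v = 5/11648 ⇒ K = (5/11648)/(1/11648) = 5.

5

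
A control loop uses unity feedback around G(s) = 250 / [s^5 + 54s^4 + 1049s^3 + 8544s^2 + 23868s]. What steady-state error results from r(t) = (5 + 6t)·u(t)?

Lowest-order denominator term is 23868s, so the open loop has 1 pole at the origin → type 1 system. Taking each input component in turn:
  • 5: tracked with zero error.
  • 6t: e_ss = 6/K_v with K_v=125/11934 → 572.832.
Total e_ss = 572.832.

572.832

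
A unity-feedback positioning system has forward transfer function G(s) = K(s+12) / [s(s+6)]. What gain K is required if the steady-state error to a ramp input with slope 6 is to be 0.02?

G(s) has one factor of s in the denominator, so the system is type 1.
K_v = lim_{s→0} s·G(s) = K·12 / (6) = 2·K.
e_ss = 6/K_v = 0.02 ⇒ K_v = 300 ⇒ K = 300/2 = 150.

150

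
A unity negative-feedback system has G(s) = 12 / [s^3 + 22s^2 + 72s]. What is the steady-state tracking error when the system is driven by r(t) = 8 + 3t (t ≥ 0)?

18

Lowest-order denominator term is 72s, so the open loop has 1 pole at the origin → type 1 system. Taking each input component in turn:
  • 8: tracked with zero error.
  • 3t: e_ss = 3/K_v with K_v=1/6 → 18.
Total e_ss = 18.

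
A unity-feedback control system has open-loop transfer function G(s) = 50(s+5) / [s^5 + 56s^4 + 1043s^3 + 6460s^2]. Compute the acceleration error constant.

Lowest-order denominator term is 6460s^2, so the open loop has 2 poles at the origin → type 2 system.
K_a = lim_{s→0} s^2·G(s) = 50·5 / 6460 = 25/646.

25/646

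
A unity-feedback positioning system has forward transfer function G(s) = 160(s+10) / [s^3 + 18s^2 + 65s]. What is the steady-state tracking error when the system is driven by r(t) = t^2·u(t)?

infinity

Lowest-order denominator term is 65s, so the open loop has 1 pole at the origin → type 1 system.
K_a = lim_{s→0} s^2·G(s) = 0; the steady-state error to this parabolic input grows without bound.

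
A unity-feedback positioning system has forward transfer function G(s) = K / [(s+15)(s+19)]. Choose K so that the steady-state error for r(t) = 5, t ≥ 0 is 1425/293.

System type = 0 (no poles at s=0).
K_p = lim_{s→0} G(s) = K / (15·19) = (1/285)·K.
e_ss = 5/(1 + K_p) = 1425/293 ⇒ 1 + (1/285)·K = 293/285 ⇒ K = 8.

8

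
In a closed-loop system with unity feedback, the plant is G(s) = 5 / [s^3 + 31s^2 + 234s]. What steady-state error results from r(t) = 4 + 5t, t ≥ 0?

234

Factoring s from the denominator leaves a polynomial with constant term 234, so the system is type 1. Taking each input component in turn:
  • 4: tracked with zero error.
  • 5t: e_ss = 5/K_v with K_v=5/234 → 234.
Total e_ss = 234.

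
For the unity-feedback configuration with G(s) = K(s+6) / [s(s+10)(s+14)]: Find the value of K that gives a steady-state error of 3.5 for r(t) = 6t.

System type = 1 (one pole at s=0).
K_v = lim_{s→0} s·G(s) = K·6 / (10·14) = (3/70)·K.
e_ss = 6/K_v = 3.5 ⇒ K_v = 12/7 ⇒ K = (12/7)/(3/70) = 40.

40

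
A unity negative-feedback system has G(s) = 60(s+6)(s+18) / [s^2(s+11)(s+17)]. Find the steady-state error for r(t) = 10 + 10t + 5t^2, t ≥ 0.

187/648

G(s) has two factors of s in the denominator, so the system is type 2. Taking each input component in turn:
  • 10: tracked with zero error.
  • 10t: tracked with zero error.
  • 5t^2: e_ss = 10/K_a with K_a=6480/187 → 187/648.
Total e_ss = 187/648.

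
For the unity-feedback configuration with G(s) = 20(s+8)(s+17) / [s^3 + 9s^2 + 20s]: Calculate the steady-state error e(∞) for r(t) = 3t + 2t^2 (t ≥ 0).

The denominator has no term below 20s — 1 pole at s=0, type 1. Treating each term separately:
  • 3t: e_ss = 3/K_v with K_v=136 → 3/136.
  • 2t^2: a type-1 system cannot track it, e_ss → ∞.
The unbounded component dominates.

infinity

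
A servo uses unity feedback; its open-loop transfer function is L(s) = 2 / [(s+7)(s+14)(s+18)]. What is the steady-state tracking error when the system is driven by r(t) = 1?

882/883

No free integrators in L(s): this is a type 0 system.
K_p = lim_{s→0} L(s) = 2 / (7·14·18) = 1/882.
e_ss = 1/(1 + K_p) = 1/(883/882) = 882/883.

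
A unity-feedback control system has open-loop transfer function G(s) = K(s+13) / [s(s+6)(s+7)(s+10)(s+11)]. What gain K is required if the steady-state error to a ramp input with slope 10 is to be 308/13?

One free integrator in G(s): this is a type 1 system.
K_v = lim_{s→0} s·G(s) = K·13 / (6·7·10·11) = (13/4620)·K.
e_ss = 10/K_v = 308/13 ⇒ K_v = 65/154 ⇒ K = (65/154)/(13/4620) = 150.

150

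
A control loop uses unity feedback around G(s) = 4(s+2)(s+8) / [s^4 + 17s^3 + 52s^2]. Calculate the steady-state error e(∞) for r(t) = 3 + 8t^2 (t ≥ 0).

13

Lowest-order denominator term is 52s^2, so the open loop has 2 poles at the origin → type 2 system. Taking each input component in turn:
  • 3: tracked with zero error.
  • 8t^2: e_ss = 16/K_a with K_a=16/13 → 13.
Total e_ss = 13.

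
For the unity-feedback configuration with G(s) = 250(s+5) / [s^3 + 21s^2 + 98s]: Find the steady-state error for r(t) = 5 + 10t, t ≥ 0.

Factoring s from the denominator leaves a polynomial with constant term 98, so the system is type 1. Taking each input component in turn:
  • 5: tracked with zero error.
  • 10t: e_ss = 10/K_v with K_v=625/49 → 0.784.
Total e_ss = 0.784.

0.784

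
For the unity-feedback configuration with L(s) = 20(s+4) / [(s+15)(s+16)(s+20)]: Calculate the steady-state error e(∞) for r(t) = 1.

60/61

System type = 0 (no poles at s=0).
K_p = lim_{s→0} L(s) = 20·4 / (15·16·20) = 1/60.
e_ss = 1/(1 + K_p) = 1/(61/60) = 60/61.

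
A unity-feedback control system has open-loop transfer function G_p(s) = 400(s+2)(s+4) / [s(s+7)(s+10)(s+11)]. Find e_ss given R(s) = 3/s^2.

231/320

System type = 1 (one pole at s=0).
K_v = lim_{s→0} s·G_p(s) = 400·2·4 / (7·10·11) = 320/77.
e_ss = 3/K_v = 3/(320/77) = 231/320.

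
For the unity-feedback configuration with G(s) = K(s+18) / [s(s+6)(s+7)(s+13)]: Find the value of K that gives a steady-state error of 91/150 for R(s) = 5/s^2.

250

G(s) has one factor of s in the denominator, so the system is type 1.
K_v = lim_{s→0} s·G(s) = K·18 / (6·7·13) = (3/91)·K.
e_ss = 5/K_v = 91/150 ⇒ K_v = 750/91 ⇒ K = (750/91)/(3/91) = 250.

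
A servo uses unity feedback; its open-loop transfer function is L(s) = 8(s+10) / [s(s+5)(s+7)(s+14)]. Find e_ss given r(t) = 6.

L(s) has one factor of s in the denominator, so the system is type 1.
K_p = ∞ for a type-1 system; e_ss to a step is zero.

0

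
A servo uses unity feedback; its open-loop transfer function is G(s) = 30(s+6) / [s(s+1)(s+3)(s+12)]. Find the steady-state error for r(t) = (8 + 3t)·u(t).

0.6

System type = 1 (one pole at s=0). By superposition:
  • 8: tracked with zero error.
  • 3t: e_ss = 3/K_v with K_v=5 → 0.6.
Total e_ss = 0.6.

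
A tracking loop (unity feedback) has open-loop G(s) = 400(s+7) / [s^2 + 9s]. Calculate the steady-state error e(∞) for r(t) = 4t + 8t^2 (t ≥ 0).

The denominator has no term below 9s — 1 pole at s=0, type 1. By superposition:
  • 4t: e_ss = 4/K_v with K_v=2800/9 → 9/700.
  • 8t^2: a type-1 system cannot track it, e_ss → ∞.
The unbounded component dominates.

infinity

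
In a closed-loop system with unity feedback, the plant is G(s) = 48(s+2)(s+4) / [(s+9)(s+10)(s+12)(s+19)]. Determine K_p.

G(s) has no factors of s in the denominator, so the system is type 0.
K_p = lim_{s→0} G(s) = 48·2·4 / (9·10·12·19) = 16/855.

16/855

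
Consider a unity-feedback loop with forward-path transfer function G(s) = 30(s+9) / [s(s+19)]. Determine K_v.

270/19

One free integrator in G(s): this is a type 1 system.
K_v = lim_{s→0} s·G(s) = 30·9 / (19) = 270/19.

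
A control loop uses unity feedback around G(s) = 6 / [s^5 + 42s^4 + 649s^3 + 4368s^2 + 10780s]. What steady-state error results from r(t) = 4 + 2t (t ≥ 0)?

10780/3

The denominator has no term below 10780s — 1 pole at s=0, type 1. Treating each term separately:
  • 4: tracked with zero error.
  • 2t: e_ss = 2/K_v with K_v=3/5390 → 10780/3.
Total e_ss = 10780/3.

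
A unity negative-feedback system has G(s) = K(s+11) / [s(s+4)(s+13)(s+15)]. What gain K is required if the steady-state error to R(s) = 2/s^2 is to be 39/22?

80

G(s) has one factor of s in the denominator, so the system is type 1.
K_v = lim_{s→0} s·G(s) = K·11 / (4·13·15) = (11/780)·K.
e_ss = 2/K_v = 39/22 ⇒ K_v = 44/39 ⇒ K = (44/39)/(11/780) = 80.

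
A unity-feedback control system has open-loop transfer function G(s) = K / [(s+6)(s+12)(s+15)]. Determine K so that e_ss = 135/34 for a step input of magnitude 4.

8

The open loop has no poles at the origin → type 0 system.
K_p = lim_{s→0} G(s) = K / (6·12·15) = (1/1080)·K.
e_ss = 4/(1 + K_p) = 135/34 ⇒ 1 + (1/1080)·K = 136/135 ⇒ K = 8.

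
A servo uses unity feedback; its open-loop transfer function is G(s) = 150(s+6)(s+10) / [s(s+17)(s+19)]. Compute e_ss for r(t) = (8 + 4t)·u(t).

323/2250

One free integrator in G(s): this is a type 1 system. Taking each input component in turn:
  • 8: tracked with zero error.
  • 4t: e_ss = 4/K_v with K_v=9000/323 → 323/2250.
Total e_ss = 323/2250.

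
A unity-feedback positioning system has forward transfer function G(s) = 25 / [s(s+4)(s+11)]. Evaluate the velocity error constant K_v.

25/44

One free integrator in G(s): this is a type 1 system.
K_v = lim_{s→0} s·G(s) = 25 / (4·11) = 25/44.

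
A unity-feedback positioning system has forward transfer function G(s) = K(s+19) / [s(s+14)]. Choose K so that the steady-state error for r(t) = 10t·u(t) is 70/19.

G(s) has one factor of s in the denominator, so the system is type 1.
K_v = lim_{s→0} s·G(s) = K·19 / (14) = (19/14)·K.
e_ss = 10/K_v = 70/19 ⇒ K_v = 19/7 ⇒ K = (19/7)/(19/14) = 2.

2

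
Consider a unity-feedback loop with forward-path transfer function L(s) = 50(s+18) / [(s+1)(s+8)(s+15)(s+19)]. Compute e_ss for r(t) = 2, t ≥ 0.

The open loop has no poles at the origin → type 0 system.
K_p = lim_{s→0} L(s) = 50·18 / (1·8·15·19) = 15/38.
e_ss = 2/(1 + K_p) = 2/(53/38) = 76/53.

76/53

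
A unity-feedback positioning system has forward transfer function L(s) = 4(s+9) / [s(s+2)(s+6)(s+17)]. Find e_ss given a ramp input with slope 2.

34/3

The open loop has one pole at the origin → type 1 system.
K_v = lim_{s→0} s·L(s) = 4·9 / (2·6·17) = 3/17.
e_ss = 2/K_v = 2/(3/17) = 34/3.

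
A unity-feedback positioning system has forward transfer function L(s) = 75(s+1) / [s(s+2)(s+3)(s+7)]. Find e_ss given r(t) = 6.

One free integrator in L(s): this is a type 1 system.
A type-1 system has K_p = ∞, so it tracks a step input with zero steady-state error.

0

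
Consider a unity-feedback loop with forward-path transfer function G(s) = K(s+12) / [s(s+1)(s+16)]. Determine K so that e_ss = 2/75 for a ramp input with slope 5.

One free integrator in G(s): this is a type 1 system.
K_v = lim_{s→0} s·G(s) = K·12 / (1·16) = 0.75·K.
e_ss = 5/K_v = 2/75 ⇒ K_v = 187.5 ⇒ K = 187.5/0.75 = 250.

250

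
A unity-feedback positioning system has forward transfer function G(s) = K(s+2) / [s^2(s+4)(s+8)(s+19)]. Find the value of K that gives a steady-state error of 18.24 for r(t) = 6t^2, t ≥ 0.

G(s) has two factors of s in the denominator, so the system is type 2.
K_a = lim_{s→0} s^2·G(s) = K·2 / (4·8·19) = (1/304)·K.
e_ss = 12/K_a = 18.24 ⇒ K_a = 25/38 ⇒ K = (25/38)/(1/304) = 200.

200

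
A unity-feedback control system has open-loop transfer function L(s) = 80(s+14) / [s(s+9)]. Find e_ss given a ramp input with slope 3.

System type = 1 (one pole at s=0).
K_v = lim_{s→0} s·L(s) = 80·14 / (9) = 1120/9.
e_ss = 3/K_v = 3/(1120/9) = 27/1120.

27/1120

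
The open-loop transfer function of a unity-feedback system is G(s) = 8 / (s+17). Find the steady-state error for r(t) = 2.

G(s) has no factors of s in the denominator, so the system is type 0.
K_p = lim_{s→0} G(s) = 8 / (17) = 8/17.
e_ss = 2/(1 + K_p) = 2/(25/17) = 1.36.

1.36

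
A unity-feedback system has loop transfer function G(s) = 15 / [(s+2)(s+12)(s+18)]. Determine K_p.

The open loop has no poles at the origin → type 0 system.
K_p = lim_{s→0} G(s) = 15 / (2·12·18) = 5/144.

5/144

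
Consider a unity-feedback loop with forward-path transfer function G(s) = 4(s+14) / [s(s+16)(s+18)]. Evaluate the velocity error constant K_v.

7/36

The open loop has one pole at the origin → type 1 system.
K_v = lim_{s→0} s·G(s) = 4·14 / (16·18) = 7/36.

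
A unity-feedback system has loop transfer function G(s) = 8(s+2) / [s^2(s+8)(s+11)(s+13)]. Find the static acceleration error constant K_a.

G(s) has two factors of s in the denominator, so the system is type 2.
K_a = lim_{s→0} s^2·G(s) = 8·2 / (8·11·13) = 2/143.

2/143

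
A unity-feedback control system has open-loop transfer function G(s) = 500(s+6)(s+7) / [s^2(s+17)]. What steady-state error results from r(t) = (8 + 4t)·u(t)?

0

Two free integrators in G(s): this is a type 2 system. Treating each term separately:
  • 8: tracked with zero error.
  • 4t: tracked with zero error.
Total e_ss = 0.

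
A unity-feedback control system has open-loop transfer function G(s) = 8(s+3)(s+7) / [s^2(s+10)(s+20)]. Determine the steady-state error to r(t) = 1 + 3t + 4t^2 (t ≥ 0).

200/21

The open loop has two poles at the origin → type 2 system. Taking each input component in turn:
  • 1: tracked with zero error.
  • 3t: tracked with zero error.
  • 4t^2: e_ss = 8/K_a with K_a=0.84 → 200/21.
Total e_ss = 200/21.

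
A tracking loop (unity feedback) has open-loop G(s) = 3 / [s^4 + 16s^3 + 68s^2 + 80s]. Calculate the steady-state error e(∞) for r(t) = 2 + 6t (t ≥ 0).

160

Factoring s from the denominator leaves a polynomial with constant term 80, so the system is type 1. By superposition:
  • 2: tracked with zero error.
  • 6t: e_ss = 6/K_v with K_v=0.0375 → 160.
Total e_ss = 160.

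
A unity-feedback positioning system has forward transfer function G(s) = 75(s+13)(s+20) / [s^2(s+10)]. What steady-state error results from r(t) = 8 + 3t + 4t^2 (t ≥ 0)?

4/975

The open loop has two poles at the origin → type 2 system. By superposition:
  • 8: tracked with zero error.
  • 3t: tracked with zero error.
  • 4t^2: e_ss = 8/K_a with K_a=1950 → 4/975.
Total e_ss = 4/975.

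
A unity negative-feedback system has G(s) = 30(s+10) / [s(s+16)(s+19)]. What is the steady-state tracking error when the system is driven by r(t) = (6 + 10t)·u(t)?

One free integrator in G(s): this is a type 1 system. By superposition:
  • 6: tracked with zero error.
  • 10t: e_ss = 10/K_v with K_v=75/76 → 152/15.
Total e_ss = 152/15.

152/15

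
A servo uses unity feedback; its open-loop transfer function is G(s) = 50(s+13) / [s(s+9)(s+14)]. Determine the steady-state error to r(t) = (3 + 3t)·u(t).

G(s) has one factor of s in the denominator, so the system is type 1. Treating each term separately:
  • 3: tracked with zero error.
  • 3t: e_ss = 3/K_v with K_v=325/63 → 189/325.
Total e_ss = 189/325.

189/325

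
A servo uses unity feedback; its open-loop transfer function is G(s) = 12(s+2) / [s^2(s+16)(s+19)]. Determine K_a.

3/38

System type = 2 (two poles at s=0).
K_a = lim_{s→0} s^2·G(s) = 12·2 / (16·19) = 3/38.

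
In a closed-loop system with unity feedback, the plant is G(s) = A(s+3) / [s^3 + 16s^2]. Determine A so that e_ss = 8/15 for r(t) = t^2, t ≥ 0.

The denominator has no term below 16s^2 — 2 poles at s=0, type 2.
K_a = lim_{s→0} s^2·G(s) = A·3 / 16 = 0.1875·A.
e_ss = 2/K_a = 8/15 ⇒ K_a = 3.75 ⇒ A = 3.75/0.1875 = 20.

20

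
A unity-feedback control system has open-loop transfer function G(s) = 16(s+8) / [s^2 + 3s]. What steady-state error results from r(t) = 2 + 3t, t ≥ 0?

9/128

The denominator has no term below 3s — 1 pole at s=0, type 1. Treating each term separately:
  • 2: tracked with zero error.
  • 3t: e_ss = 3/K_v with K_v=128/3 → 9/128.
Total e_ss = 9/128.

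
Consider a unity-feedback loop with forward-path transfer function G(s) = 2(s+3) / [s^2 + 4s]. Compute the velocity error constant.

Lowest-order denominator term is 4s, so the open loop has 1 pole at the origin → type 1 system.
K_v = lim_{s→0} s·G(s) = 2·3 / 4 = 1.5.

1.5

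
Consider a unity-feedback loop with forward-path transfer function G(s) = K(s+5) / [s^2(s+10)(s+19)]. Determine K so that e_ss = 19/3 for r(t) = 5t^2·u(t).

The open loop has two poles at the origin → type 2 system.
K_a = lim_{s→0} s^2·G(s) = K·5 / (10·19) = (1/38)·K.
e_ss = 10/K_a = 19/3 ⇒ K_a = 30/19 ⇒ K = (30/19)/(1/38) = 60.

60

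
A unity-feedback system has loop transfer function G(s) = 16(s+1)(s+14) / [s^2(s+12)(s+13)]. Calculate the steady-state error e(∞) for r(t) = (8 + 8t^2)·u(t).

The open loop has two poles at the origin → type 2 system. Treating each term separately:
  • 8: tracked with zero error.
  • 8t^2: e_ss = 16/K_a with K_a=56/39 → 78/7.
Total e_ss = 78/7.

78/7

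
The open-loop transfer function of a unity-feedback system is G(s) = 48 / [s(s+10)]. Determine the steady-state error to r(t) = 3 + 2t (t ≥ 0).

5/12

One free integrator in G(s): this is a type 1 system. Treating each term separately:
  • 3: tracked with zero error.
  • 2t: e_ss = 2/K_v with K_v=4.8 → 5/12.
Total e_ss = 5/12.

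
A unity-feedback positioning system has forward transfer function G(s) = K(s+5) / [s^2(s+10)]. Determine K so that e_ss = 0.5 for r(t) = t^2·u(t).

8

G(s) has two factors of s in the denominator, so the system is type 2.
K_a = lim_{s→0} s^2·G(s) = K·5 / (10) = 0.5·K.
e_ss = 2/K_a = 0.5 ⇒ K_a = 4 ⇒ K = 4/0.5 = 8.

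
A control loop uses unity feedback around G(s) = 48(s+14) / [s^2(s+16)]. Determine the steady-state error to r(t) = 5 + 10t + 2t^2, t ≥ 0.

2/21

System type = 2 (two poles at s=0). By superposition:
  • 5: tracked with zero error.
  • 10t: tracked with zero error.
  • 2t^2: e_ss = 4/K_a with K_a=42 → 2/21.
Total e_ss = 2/21.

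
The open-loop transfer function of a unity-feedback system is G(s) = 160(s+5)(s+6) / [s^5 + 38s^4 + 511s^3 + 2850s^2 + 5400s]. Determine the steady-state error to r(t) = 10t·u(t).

Factoring s from the denominator leaves a polynomial with constant term 5400, so the system is type 1.
K_v = lim_{s→0} s·G(s) = 160·5·6 / 5400 = 8/9.
e_ss = 10/K_v = 10/(8/9) = 11.25.

11.25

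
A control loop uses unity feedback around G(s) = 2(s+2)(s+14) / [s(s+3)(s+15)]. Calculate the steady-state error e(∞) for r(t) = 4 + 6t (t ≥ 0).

135/28

One free integrator in G(s): this is a type 1 system. Treating each term separately:
  • 4: tracked with zero error.
  • 6t: e_ss = 6/K_v with K_v=56/45 → 135/28.
Total e_ss = 135/28.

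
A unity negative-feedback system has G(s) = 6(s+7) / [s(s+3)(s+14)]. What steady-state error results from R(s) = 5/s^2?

The open loop has one pole at the origin → type 1 system.
K_v = lim_{s→0} s·G(s) = 6·7 / (3·14) = 1.
e_ss = 5/K_v = 5/1 = 5.

5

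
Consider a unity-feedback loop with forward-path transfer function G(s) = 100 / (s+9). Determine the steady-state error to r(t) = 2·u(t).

18/109

The open loop has no poles at the origin → type 0 system.
K_p = lim_{s→0} G(s) = 100 / (9) = 100/9.
e_ss = 2/(1 + K_p) = 2/(109/9) = 18/109.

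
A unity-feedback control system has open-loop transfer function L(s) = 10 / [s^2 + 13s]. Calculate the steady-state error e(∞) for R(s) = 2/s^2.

2.6

The denominator has no term below 13s — 1 pole at s=0, type 1.
K_v = lim_{s→0} s·L(s) = 10 / 13 = 10/13.
e_ss = 2/K_v = 2/(10/13) = 2.6.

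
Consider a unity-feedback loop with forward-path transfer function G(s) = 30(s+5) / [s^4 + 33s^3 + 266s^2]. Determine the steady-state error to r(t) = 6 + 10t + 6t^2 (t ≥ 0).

Factoring s^2 from the denominator leaves a polynomial with constant term 266, so the system is type 2. By superposition:
  • 6: tracked with zero error.
  • 10t: tracked with zero error.
  • 6t^2: e_ss = 12/K_a with K_a=75/133 → 21.28.
Total e_ss = 21.28.

21.28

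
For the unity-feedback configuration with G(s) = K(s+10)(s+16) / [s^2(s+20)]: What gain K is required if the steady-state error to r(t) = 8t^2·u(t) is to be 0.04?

50

The open loop has two poles at the origin → type 2 system.
K_a = lim_{s→0} s^2·G(s) = K·10·16 / (20) = 8·K.
e_ss = 16/K_a = 0.04 ⇒ K_a = 400 ⇒ K = 400/8 = 50.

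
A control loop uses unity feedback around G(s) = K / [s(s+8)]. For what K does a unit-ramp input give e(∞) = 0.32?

System type = 1 (one pole at s=0).
K_v = lim_{s→0} s·G(s) = K / (8) = 0.125·K.
e_ss = 1/K_v = 0.32 ⇒ K_v = 3.125 ⇒ K = 3.125/0.125 = 25.

25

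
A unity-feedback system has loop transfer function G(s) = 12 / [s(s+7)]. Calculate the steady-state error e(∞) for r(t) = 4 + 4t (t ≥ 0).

The open loop has one pole at the origin → type 1 system. Treating each term separately:
  • 4: tracked with zero error.
  • 4t: e_ss = 4/K_v with K_v=12/7 → 7/3.
Total e_ss = 7/3.

7/3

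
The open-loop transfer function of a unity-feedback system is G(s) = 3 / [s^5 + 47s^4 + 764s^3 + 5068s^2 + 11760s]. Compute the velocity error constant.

1/3920

Lowest-order denominator term is 11760s, so the open loop has 1 pole at the origin → type 1 system.
K_v = lim_{s→0} s·G(s) = 3 / 11760 = 1/3920.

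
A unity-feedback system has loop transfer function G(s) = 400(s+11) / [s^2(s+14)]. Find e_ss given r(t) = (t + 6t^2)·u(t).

21/550

System type = 2 (two poles at s=0). Treating each term separately:
  • t: tracked with zero error.
  • 6t^2: e_ss = 12/K_a with K_a=2200/7 → 21/550.
Total e_ss = 21/550.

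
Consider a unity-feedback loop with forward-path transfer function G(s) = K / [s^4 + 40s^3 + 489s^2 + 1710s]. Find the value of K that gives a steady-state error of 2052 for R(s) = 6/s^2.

5

Factoring s from the denominator leaves a polynomial with constant term 1710, so the system is type 1.
K_v = lim_{s→0} s·G(s) = K / 1710 = (1/1710)·K.
e_ss = 6/K_v = 2052 ⇒ K_v = 1/342 ⇒ K = (1/342)/(1/1710) = 5.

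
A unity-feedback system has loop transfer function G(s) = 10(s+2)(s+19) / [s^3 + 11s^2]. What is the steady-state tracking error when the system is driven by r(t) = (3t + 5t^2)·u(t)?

11/38

The denominator has no term below 11s^2 — 2 poles at s=0, type 2. By superposition:
  • 3t: tracked with zero error.
  • 5t^2: e_ss = 10/K_a with K_a=380/11 → 11/38.
Total e_ss = 11/38.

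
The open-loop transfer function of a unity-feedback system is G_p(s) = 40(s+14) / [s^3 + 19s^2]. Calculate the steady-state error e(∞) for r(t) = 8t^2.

Factoring s^2 from the denominator leaves a polynomial with constant term 19, so the system is type 2.
K_a = lim_{s→0} s^2·G_p(s) = 40·14 / 19 = 560/19.
r(t) = 8t^2 gives R(s) = 16/s^3.
e_ss = 16/K_a = 16/(560/19) = 19/35.

19/35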